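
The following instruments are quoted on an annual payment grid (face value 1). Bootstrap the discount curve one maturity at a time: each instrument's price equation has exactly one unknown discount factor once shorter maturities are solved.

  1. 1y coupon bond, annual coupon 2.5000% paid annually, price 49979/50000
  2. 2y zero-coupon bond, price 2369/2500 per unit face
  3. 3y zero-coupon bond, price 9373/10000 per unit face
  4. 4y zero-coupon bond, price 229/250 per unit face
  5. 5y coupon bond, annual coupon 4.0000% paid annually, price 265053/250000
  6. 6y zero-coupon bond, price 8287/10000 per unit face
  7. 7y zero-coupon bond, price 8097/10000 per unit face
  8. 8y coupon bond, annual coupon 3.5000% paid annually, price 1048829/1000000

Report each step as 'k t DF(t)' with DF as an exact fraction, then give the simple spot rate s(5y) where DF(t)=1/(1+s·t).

step 1 [1y] bond c/1=1/40: DF=(49979/50000 − 1/40·(0))/(1+1/40) = 1219/1250 ≈ 0.975200
step 2 [2y] zero: DF = P = 2369/2500 ≈ 0.947600
step 3 [3y] zero: DF = P = 9373/10000 ≈ 0.937300
step 4 [4y] zero: DF = P = 229/250 ≈ 0.916000
step 5 [5y] bond c/1=1/25: DF=(265053/250000 − 1/25·(0.975200+0.947600+0.937300+0.916000))/(1+1/25) = 4371/5000 ≈ 0.874200
step 6 [6y] zero: DF = P = 8287/10000 ≈ 0.828700
step 7 [7y] zero: DF = P = 8097/10000 ≈ 0.809700
step 8 [8y] bond c/1=7/200: DF=(1048829/1000000 − 7/200·(0.975200+0.947600+0.937300+0.916000+0.874200+0.828700+0.809700))/(1+7/200) = 8007/10000 ≈ 0.800700

1 1 1219/1250
2 2 2369/2500
3 3 9373/10000
4 4 229/250
5 5 4371/5000
6 6 8287/10000
7 7 8097/10000
8 8 8007/10000
s(5y) = (1/(4371/5000) − 1)/(5) = 629/21855 ≈ 2.8781%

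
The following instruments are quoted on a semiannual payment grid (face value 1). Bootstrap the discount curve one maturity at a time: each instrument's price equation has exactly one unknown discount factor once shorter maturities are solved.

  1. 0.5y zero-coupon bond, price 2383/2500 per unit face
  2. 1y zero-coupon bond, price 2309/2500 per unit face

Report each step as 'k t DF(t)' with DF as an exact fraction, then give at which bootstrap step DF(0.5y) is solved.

1 1/2 2383/2500
2 1 2309/2500
DF(0.5y) is solved at step 1

step 1 [0.5y] zero: DF = P = 2383/2500 ≈ 0.953200
step 2 [1y] zero: DF = P = 2309/2500 ≈ 0.923600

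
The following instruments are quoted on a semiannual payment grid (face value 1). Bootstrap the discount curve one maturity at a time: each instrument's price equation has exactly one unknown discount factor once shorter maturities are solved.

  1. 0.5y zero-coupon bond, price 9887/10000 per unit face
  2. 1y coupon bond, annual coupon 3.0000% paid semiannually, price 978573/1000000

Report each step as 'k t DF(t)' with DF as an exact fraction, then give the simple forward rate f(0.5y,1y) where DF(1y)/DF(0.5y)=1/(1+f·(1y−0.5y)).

1 1/2 9887/10000
2 1 1899/2000
f(0.5y,1y) = ((9887/10000)/(1899/2000) − 1)/(1/2) = 784/9495 ≈ 8.2570%

step 1 [0.5y] zero: DF = P = 9887/10000 ≈ 0.988700
step 2 [1y] bond c/2=3/200: DF=(978573/1000000 − 3/200·(0.988700))/(1+3/200) = 1899/2000 ≈ 0.949500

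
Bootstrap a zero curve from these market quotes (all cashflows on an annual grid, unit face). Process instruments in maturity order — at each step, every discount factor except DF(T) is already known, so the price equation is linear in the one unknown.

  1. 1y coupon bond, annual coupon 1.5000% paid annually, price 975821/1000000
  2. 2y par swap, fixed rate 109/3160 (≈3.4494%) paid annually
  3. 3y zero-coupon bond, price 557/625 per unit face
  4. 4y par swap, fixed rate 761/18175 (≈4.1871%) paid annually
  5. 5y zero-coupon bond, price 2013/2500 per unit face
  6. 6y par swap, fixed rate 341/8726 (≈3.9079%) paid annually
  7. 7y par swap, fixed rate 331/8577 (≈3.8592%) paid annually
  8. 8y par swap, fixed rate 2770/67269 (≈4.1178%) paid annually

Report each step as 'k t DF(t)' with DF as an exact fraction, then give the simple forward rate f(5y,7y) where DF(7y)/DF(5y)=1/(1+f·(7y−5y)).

step 1 [1y] bond c/1=3/200: DF=(975821/1000000 − 3/200·(0))/(1+3/200) = 4807/5000 ≈ 0.961400
step 2 [2y] swap r/1=109/3160: DF=(1 − 109/3160·(0.961400))/(1+109/3160) = 4673/5000 ≈ 0.934600
step 3 [3y] zero: DF = P = 557/625 ≈ 0.891200
step 4 [4y] swap r/1=761/18175: DF=(1 − 761/18175·(0.961400+0.934600+0.891200))/(1+761/18175) = 4239/5000 ≈ 0.847800
step 5 [5y] zero: DF = P = 2013/2500 ≈ 0.805200
step 6 [6y] swap r/1=341/8726: DF=(1 − 341/8726·(0.961400+0.934600+0.891200+0.847800+0.805200))/(1+341/8726) = 3977/5000 ≈ 0.795400
step 7 [7y] swap r/1=331/8577: DF=(1 − 331/8577·(0.961400+0.934600+0.891200+0.847800+0.805200+0.795400))/(1+331/8577) = 7683/10000 ≈ 0.768300
step 8 [8y] swap r/1=2770/67269: DF=(1 − 2770/67269·(0.961400+0.934600+0.891200+0.847800+0.805200+0.795400+0.768300))/(1+2770/67269) = 723/1000 ≈ 0.723000

1 1 4807/5000
2 2 4673/5000
3 3 557/625
4 4 4239/5000
5 5 2013/2500
6 6 3977/5000
7 7 7683/10000
8 8 723/1000
f(5y,7y) = ((2013/2500)/(7683/10000) − 1)/(2) = 123/5122 ≈ 2.4014%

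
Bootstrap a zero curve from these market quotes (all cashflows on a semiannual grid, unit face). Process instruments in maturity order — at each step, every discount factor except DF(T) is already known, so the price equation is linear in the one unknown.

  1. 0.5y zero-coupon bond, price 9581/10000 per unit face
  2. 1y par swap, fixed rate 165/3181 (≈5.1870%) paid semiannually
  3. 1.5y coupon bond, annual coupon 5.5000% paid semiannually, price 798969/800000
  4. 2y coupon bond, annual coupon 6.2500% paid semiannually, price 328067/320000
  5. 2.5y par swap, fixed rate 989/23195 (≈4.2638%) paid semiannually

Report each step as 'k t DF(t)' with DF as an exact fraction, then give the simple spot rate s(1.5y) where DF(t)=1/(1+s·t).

step 1 [0.5y] zero: DF = P = 9581/10000 ≈ 0.958100
step 2 [1y] swap r/2=165/6362: DF=(1 − 165/6362·(0.958100))/(1+165/6362) = 1901/2000 ≈ 0.950500
step 3 [1.5y] bond c/2=11/400: DF=(798969/800000 − 11/400·(0.958100+0.950500))/(1+11/400) = 9209/10000 ≈ 0.920900
step 4 [2y] bond c/2=1/32: DF=(328067/320000 − 1/32·(0.958100+0.950500+0.920900))/(1+1/32) = 2271/2500 ≈ 0.908400
step 5 [2.5y] swap r/2=989/46390: DF=(1 − 989/46390·(0.958100+0.950500+0.920900+0.908400))/(1+989/46390) = 9011/10000 ≈ 0.901100

1 1/2 9581/10000
2 1 1901/2000
3 3/2 9209/10000
4 2 2271/2500
5 5/2 9011/10000
s(1.5y) = (1/(9209/10000) − 1)/(3/2) = 1582/27627 ≈ 5.7263%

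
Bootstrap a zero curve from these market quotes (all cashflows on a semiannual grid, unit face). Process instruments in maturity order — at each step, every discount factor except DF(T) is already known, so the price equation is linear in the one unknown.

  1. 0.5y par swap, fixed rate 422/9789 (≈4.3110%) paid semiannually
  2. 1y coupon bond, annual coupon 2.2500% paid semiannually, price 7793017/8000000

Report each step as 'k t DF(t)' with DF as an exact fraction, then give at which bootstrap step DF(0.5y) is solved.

step 1 [0.5y] swap r/2=211/9789: DF=(1 − 211/9789·(0))/(1+211/9789) = 9789/10000 ≈ 0.978900
step 2 [1y] bond c/2=9/800: DF=(7793017/8000000 − 9/800·(0.978900))/(1+9/800) = 2381/2500 ≈ 0.952400

1 1/2 9789/10000
2 1 2381/2500
DF(0.5y) is solved at step 1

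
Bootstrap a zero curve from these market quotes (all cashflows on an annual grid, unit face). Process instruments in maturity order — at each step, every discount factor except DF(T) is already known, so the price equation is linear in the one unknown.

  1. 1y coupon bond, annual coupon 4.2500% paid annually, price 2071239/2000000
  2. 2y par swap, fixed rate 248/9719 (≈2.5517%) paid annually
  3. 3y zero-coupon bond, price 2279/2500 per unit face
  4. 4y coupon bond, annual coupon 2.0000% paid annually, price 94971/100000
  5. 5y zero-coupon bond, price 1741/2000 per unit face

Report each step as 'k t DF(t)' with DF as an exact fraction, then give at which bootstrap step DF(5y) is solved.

step 1 [1y] bond c/1=17/400: DF=(2071239/2000000 − 17/400·(0))/(1+17/400) = 4967/5000 ≈ 0.993400
step 2 [2y] swap r/1=248/9719: DF=(1 − 248/9719·(0.993400))/(1+248/9719) = 594/625 ≈ 0.950400
step 3 [3y] zero: DF = P = 2279/2500 ≈ 0.911600
step 4 [4y] bond c/1=1/50: DF=(94971/100000 − 1/50·(0.993400+0.950400+0.911600))/(1+1/50) = 8751/10000 ≈ 0.875100
step 5 [5y] zero: DF = P = 1741/2000 ≈ 0.870500

1 1 4967/5000
2 2 594/625
3 3 2279/2500
4 4 8751/10000
5 5 1741/2000
DF(5y) is solved at step 5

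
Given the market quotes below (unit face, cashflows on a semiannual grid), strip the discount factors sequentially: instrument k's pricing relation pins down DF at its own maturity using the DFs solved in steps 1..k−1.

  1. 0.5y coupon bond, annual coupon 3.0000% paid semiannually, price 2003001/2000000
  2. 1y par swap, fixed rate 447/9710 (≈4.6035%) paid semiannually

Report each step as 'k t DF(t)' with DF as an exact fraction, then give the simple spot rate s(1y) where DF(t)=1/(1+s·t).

1 1/2 9867/10000
2 1 9553/10000
s(1y) = (1/(9553/10000) − 1)/(1) = 447/9553 ≈ 4.6792%

step 1 [0.5y] bond c/2=3/200: DF=(2003001/2000000 − 3/200·(0))/(1+3/200) = 9867/10000 ≈ 0.986700
step 2 [1y] swap r/2=447/19420: DF=(1 − 447/19420·(0.986700))/(1+447/19420) = 9553/10000 ≈ 0.955300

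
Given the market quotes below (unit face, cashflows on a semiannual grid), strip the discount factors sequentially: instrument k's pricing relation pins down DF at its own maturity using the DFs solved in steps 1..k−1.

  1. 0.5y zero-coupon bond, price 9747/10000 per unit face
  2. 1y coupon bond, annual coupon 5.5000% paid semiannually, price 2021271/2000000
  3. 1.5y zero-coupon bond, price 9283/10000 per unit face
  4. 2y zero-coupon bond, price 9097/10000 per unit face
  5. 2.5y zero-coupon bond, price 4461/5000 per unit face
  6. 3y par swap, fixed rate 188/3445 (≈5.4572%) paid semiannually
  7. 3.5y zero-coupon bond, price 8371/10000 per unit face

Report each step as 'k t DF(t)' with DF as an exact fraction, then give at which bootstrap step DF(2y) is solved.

step 1 [0.5y] zero: DF = P = 9747/10000 ≈ 0.974700
step 2 [1y] bond c/2=11/400: DF=(2021271/2000000 − 11/400·(0.974700))/(1+11/400) = 383/400 ≈ 0.957500
step 3 [1.5y] zero: DF = P = 9283/10000 ≈ 0.928300
step 4 [2y] zero: DF = P = 9097/10000 ≈ 0.909700
step 5 [2.5y] zero: DF = P = 4461/5000 ≈ 0.892200
step 6 [3y] swap r/2=94/3445: DF=(1 − 94/3445·(0.974700+0.957500+0.928300+0.909700+0.892200))/(1+94/3445) = 531/625 ≈ 0.849600
step 7 [3.5y] zero: DF = P = 8371/10000 ≈ 0.837100

1 1/2 9747/10000
2 1 383/400
3 3/2 9283/10000
4 2 9097/10000
5 5/2 4461/5000
6 3 531/625
7 7/2 8371/10000
DF(2y) is solved at step 4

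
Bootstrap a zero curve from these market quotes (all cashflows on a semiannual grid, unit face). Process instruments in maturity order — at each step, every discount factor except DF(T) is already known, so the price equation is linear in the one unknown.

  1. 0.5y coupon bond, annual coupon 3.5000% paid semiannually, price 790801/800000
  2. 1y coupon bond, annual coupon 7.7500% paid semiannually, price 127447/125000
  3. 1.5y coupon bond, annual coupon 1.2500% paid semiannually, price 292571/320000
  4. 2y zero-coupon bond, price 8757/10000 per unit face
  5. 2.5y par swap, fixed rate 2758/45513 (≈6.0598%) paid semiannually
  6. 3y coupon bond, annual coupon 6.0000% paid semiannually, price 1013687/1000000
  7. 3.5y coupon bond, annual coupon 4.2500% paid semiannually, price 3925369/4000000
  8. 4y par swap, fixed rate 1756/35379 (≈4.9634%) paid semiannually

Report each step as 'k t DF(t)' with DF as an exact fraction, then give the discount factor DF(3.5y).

1 1/2 1943/2000
2 1 9453/10000
3 3/2 8967/10000
4 2 8757/10000
5 5/2 8621/10000
6 3 2129/2500
7 7/2 1697/2000
8 4 2061/2500
DF(3.5y) = 1697/2000 ≈ 0.848500

step 1 [0.5y] bond c/2=7/400: DF=(790801/800000 − 7/400·(0))/(1+7/400) = 1943/2000 ≈ 0.971500
step 2 [1y] bond c/2=31/800: DF=(127447/125000 − 31/800·(0.971500))/(1+31/800) = 9453/10000 ≈ 0.945300
step 3 [1.5y] bond c/2=1/160: DF=(292571/320000 − 1/160·(0.971500+0.945300))/(1+1/160) = 8967/10000 ≈ 0.896700
step 4 [2y] zero: DF = P = 8757/10000 ≈ 0.875700
step 5 [2.5y] swap r/2=1379/45513: DF=(1 − 1379/45513·(0.971500+0.945300+0.896700+0.875700))/(1+1379/45513) = 8621/10000 ≈ 0.862100
step 6 [3y] bond c/2=3/100: DF=(1013687/1000000 − 3/100·(0.971500+0.945300+0.896700+0.875700+0.862100))/(1+3/100) = 2129/2500 ≈ 0.851600
step 7 [3.5y] bond c/2=17/800: DF=(3925369/4000000 − 17/800·(0.971500+0.945300+0.896700+0.875700+0.862100+0.851600))/(1+17/800) = 1697/2000 ≈ 0.848500
step 8 [4y] swap r/2=878/35379: DF=(1 − 878/35379·(0.971500+0.945300+0.896700+0.875700+0.862100+0.851600+0.848500))/(1+878/35379) = 2061/2500 ≈ 0.824400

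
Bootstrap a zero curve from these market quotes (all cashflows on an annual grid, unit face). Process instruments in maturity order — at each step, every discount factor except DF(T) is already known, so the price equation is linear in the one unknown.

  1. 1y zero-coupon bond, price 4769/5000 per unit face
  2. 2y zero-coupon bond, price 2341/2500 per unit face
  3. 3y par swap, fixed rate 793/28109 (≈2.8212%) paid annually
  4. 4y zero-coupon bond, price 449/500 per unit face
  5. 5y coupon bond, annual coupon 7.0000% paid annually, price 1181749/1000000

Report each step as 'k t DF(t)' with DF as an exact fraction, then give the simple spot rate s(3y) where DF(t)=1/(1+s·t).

1 1 4769/5000
2 2 2341/2500
3 3 9207/10000
4 4 449/500
5 5 4309/5000
s(3y) = (1/(9207/10000) − 1)/(3) = 793/27621 ≈ 2.8710%

step 1 [1y] zero: DF = P = 4769/5000 ≈ 0.953800
step 2 [2y] zero: DF = P = 2341/2500 ≈ 0.936400
step 3 [3y] swap r/1=793/28109: DF=(1 − 793/28109·(0.953800+0.936400))/(1+793/28109) = 9207/10000 ≈ 0.920700
step 4 [4y] zero: DF = P = 449/500 ≈ 0.898000
step 5 [5y] bond c/1=7/100: DF=(1181749/1000000 − 7/100·(0.953800+0.936400+0.920700+0.898000))/(1+7/100) = 4309/5000 ≈ 0.861800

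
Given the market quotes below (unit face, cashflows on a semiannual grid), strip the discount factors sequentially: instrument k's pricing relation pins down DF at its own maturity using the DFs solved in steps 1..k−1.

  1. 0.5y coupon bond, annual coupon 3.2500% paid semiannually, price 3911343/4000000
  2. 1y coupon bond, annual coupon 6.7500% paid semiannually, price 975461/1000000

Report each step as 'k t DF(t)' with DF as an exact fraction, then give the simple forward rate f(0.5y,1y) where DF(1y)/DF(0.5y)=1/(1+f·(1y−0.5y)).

1 1/2 4811/5000
2 1 4561/5000
f(0.5y,1y) = ((4811/5000)/(4561/5000) − 1)/(1/2) = 500/4561 ≈ 10.9625%

step 1 [0.5y] bond c/2=13/800: DF=(3911343/4000000 − 13/800·(0))/(1+13/800) = 4811/5000 ≈ 0.962200
step 2 [1y] bond c/2=27/800: DF=(975461/1000000 − 27/800·(0.962200))/(1+27/800) = 4561/5000 ≈ 0.912200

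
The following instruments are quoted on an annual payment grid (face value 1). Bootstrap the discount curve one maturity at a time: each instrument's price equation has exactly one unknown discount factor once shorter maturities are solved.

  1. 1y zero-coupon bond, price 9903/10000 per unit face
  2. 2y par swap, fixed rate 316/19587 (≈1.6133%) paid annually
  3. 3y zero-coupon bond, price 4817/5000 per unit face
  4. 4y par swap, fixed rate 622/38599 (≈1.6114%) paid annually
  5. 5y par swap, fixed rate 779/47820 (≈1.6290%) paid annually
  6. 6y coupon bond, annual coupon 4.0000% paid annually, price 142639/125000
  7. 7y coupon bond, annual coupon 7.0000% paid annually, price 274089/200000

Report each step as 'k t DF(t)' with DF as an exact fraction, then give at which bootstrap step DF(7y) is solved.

step 1 [1y] zero: DF = P = 9903/10000 ≈ 0.990300
step 2 [2y] swap r/1=316/19587: DF=(1 − 316/19587·(0.990300))/(1+316/19587) = 2421/2500 ≈ 0.968400
step 3 [3y] zero: DF = P = 4817/5000 ≈ 0.963400
step 4 [4y] swap r/1=622/38599: DF=(1 − 622/38599·(0.990300+0.968400+0.963400))/(1+622/38599) = 4689/5000 ≈ 0.937800
step 5 [5y] swap r/1=779/47820: DF=(1 − 779/47820·(0.990300+0.968400+0.963400+0.937800))/(1+779/47820) = 9221/10000 ≈ 0.922100
step 6 [6y] bond c/1=1/25: DF=(142639/125000 − 1/25·(0.990300+0.968400+0.963400+0.937800+0.922100))/(1+1/25) = 9133/10000 ≈ 0.913300
step 7 [7y] bond c/1=7/100: DF=(274089/200000 − 7/100·(0.990300+0.968400+0.963400+0.937800+0.922100+0.913300))/(1+7/100) = 4541/5000 ≈ 0.908200

1 1 9903/10000
2 2 2421/2500
3 3 4817/5000
4 4 4689/5000
5 5 9221/10000
6 6 9133/10000
7 7 4541/5000
DF(7y) is solved at step 7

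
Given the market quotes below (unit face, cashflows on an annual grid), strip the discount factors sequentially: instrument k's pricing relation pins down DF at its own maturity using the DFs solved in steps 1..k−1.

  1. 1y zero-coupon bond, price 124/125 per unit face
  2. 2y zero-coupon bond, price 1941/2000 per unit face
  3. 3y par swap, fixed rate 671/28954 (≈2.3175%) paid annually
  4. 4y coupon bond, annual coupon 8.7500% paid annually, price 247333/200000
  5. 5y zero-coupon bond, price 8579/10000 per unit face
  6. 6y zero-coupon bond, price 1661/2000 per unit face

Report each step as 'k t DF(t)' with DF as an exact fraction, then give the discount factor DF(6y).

1 1 124/125
2 2 1941/2000
3 3 9329/10000
4 4 4521/5000
5 5 8579/10000
6 6 1661/2000
DF(6y) = 1661/2000 ≈ 0.830500

step 1 [1y] zero: DF = P = 124/125 ≈ 0.992000
step 2 [2y] zero: DF = P = 1941/2000 ≈ 0.970500
step 3 [3y] swap r/1=671/28954: DF=(1 − 671/28954·(0.992000+0.970500))/(1+671/28954) = 9329/10000 ≈ 0.932900
step 4 [4y] bond c/1=7/80: DF=(247333/200000 − 7/80·(0.992000+0.970500+0.932900))/(1+7/80) = 4521/5000 ≈ 0.904200
step 5 [5y] zero: DF = P = 8579/10000 ≈ 0.857900
step 6 [6y] zero: DF = P = 1661/2000 ≈ 0.830500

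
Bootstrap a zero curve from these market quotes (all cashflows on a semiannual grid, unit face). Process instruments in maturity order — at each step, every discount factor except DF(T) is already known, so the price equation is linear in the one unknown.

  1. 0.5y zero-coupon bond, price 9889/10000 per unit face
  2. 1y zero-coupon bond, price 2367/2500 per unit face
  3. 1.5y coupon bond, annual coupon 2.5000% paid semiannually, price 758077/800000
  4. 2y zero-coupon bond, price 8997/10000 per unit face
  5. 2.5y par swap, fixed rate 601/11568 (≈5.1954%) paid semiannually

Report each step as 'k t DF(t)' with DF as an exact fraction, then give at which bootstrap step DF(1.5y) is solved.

1 1/2 9889/10000
2 1 2367/2500
3 3/2 114/125
4 2 8997/10000
5 5/2 4399/5000
DF(1.5y) is solved at step 3

step 1 [0.5y] zero: DF = P = 9889/10000 ≈ 0.988900
step 2 [1y] zero: DF = P = 2367/2500 ≈ 0.946800
step 3 [1.5y] bond c/2=1/80: DF=(758077/800000 − 1/80·(0.988900+0.946800))/(1+1/80) = 114/125 ≈ 0.912000
step 4 [2y] zero: DF = P = 8997/10000 ≈ 0.899700
step 5 [2.5y] swap r/2=601/23136: DF=(1 − 601/23136·(0.988900+0.946800+0.912000+0.899700))/(1+601/23136) = 4399/5000 ≈ 0.879800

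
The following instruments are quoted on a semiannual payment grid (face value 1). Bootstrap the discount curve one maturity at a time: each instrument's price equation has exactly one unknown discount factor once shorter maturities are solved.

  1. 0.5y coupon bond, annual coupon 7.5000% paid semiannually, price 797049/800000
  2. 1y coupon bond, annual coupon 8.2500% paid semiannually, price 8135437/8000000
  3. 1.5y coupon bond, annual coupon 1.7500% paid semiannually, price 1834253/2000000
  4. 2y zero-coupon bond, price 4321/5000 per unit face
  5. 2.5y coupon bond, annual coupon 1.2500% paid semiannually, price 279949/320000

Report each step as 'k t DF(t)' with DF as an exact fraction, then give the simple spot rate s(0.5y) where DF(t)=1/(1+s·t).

1 1/2 9603/10000
2 1 4693/5000
3 3/2 8927/10000
4 2 4321/5000
5 5/2 8467/10000
s(0.5y) = (1/(9603/10000) − 1)/(1/2) = 794/9603 ≈ 8.2682%

step 1 [0.5y] bond c/2=3/80: DF=(797049/800000 − 3/80·(0))/(1+3/80) = 9603/10000 ≈ 0.960300
step 2 [1y] bond c/2=33/800: DF=(8135437/8000000 − 33/800·(0.960300))/(1+33/800) = 4693/5000 ≈ 0.938600
step 3 [1.5y] bond c/2=7/800: DF=(1834253/2000000 − 7/800·(0.960300+0.938600))/(1+7/800) = 8927/10000 ≈ 0.892700
step 4 [2y] zero: DF = P = 4321/5000 ≈ 0.864200
step 5 [2.5y] bond c/2=1/160: DF=(279949/320000 − 1/160·(0.960300+0.938600+0.892700+0.864200))/(1+1/160) = 8467/10000 ≈ 0.846700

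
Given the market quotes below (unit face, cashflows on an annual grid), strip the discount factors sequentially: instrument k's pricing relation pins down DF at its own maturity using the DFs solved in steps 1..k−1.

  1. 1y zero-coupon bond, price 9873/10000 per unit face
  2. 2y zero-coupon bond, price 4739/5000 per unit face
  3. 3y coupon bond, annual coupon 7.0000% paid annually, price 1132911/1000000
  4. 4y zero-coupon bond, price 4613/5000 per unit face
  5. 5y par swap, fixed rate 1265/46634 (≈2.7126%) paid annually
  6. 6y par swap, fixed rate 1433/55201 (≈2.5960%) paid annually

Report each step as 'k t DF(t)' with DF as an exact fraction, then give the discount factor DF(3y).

step 1 [1y] zero: DF = P = 9873/10000 ≈ 0.987300
step 2 [2y] zero: DF = P = 4739/5000 ≈ 0.947800
step 3 [3y] bond c/1=7/100: DF=(1132911/1000000 − 7/100·(0.987300+0.947800))/(1+7/100) = 4661/5000 ≈ 0.932200
step 4 [4y] zero: DF = P = 4613/5000 ≈ 0.922600
step 5 [5y] swap r/1=1265/46634: DF=(1 − 1265/46634·(0.987300+0.947800+0.932200+0.922600))/(1+1265/46634) = 1747/2000 ≈ 0.873500
step 6 [6y] swap r/1=1433/55201: DF=(1 − 1433/55201·(0.987300+0.947800+0.932200+0.922600+0.873500))/(1+1433/55201) = 8567/10000 ≈ 0.856700

1 1 9873/10000
2 2 4739/5000
3 3 4661/5000
4 4 4613/5000
5 5 1747/2000
6 6 8567/10000
DF(3y) = 4661/5000 ≈ 0.932200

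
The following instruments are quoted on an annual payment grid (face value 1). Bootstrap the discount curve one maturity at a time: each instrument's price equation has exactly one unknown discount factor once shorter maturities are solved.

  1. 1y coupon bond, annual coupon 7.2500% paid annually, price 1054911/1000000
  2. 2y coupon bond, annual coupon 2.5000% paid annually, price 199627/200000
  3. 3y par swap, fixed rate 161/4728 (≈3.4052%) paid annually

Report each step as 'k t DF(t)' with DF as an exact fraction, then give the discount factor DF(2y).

1 1 2459/2500
2 2 4749/5000
3 3 4517/5000
DF(2y) = 4749/5000 ≈ 0.949800

step 1 [1y] bond c/1=29/400: DF=(1054911/1000000 − 29/400·(0))/(1+29/400) = 2459/2500 ≈ 0.983600
step 2 [2y] bond c/1=1/40: DF=(199627/200000 − 1/40·(0.983600))/(1+1/40) = 4749/5000 ≈ 0.949800
step 3 [3y] swap r/1=161/4728: DF=(1 − 161/4728·(0.983600+0.949800))/(1+161/4728) = 4517/5000 ≈ 0.903400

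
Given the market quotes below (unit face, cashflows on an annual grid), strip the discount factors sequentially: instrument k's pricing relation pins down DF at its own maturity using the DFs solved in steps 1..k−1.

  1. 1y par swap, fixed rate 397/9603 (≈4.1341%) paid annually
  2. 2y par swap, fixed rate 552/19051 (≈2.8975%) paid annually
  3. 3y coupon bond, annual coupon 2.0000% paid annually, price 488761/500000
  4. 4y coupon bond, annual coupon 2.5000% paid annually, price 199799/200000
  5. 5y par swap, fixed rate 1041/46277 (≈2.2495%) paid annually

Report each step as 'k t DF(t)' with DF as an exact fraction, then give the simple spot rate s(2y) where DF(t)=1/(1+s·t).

step 1 [1y] swap r/1=397/9603: DF=(1 − 397/9603·(0))/(1+397/9603) = 9603/10000 ≈ 0.960300
step 2 [2y] swap r/1=552/19051: DF=(1 − 552/19051·(0.960300))/(1+552/19051) = 1181/1250 ≈ 0.944800
step 3 [3y] bond c/1=1/50: DF=(488761/500000 − 1/50·(0.960300+0.944800))/(1+1/50) = 921/1000 ≈ 0.921000
step 4 [4y] bond c/1=1/40: DF=(199799/200000 − 1/40·(0.960300+0.944800+0.921000))/(1+1/40) = 9057/10000 ≈ 0.905700
step 5 [5y] swap r/1=1041/46277: DF=(1 − 1041/46277·(0.960300+0.944800+0.921000+0.905700))/(1+1041/46277) = 8959/10000 ≈ 0.895900

1 1 9603/10000
2 2 1181/1250
3 3 921/1000
4 4 9057/10000
5 5 8959/10000
s(2y) = (1/(1181/1250) − 1)/(2) = 69/2362 ≈ 2.9213%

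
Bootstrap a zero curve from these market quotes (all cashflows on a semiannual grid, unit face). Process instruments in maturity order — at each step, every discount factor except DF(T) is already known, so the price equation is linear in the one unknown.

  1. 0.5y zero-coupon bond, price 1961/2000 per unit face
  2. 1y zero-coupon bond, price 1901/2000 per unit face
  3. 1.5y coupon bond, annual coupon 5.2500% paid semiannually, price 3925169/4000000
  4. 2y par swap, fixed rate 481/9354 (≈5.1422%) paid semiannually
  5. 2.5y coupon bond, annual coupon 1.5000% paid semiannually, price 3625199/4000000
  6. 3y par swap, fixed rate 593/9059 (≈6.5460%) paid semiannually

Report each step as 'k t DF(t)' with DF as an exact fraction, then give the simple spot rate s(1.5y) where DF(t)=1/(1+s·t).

1 1/2 1961/2000
2 1 1901/2000
3 3/2 2267/2500
4 2 4519/5000
5 5/2 8717/10000
6 3 8221/10000
s(1.5y) = (1/(2267/2500) − 1)/(3/2) = 466/6801 ≈ 6.8519%

step 1 [0.5y] zero: DF = P = 1961/2000 ≈ 0.980500
step 2 [1y] zero: DF = P = 1901/2000 ≈ 0.950500
step 3 [1.5y] bond c/2=21/800: DF=(3925169/4000000 − 21/800·(0.980500+0.950500))/(1+21/800) = 2267/2500 ≈ 0.906800
step 4 [2y] swap r/2=481/18708: DF=(1 − 481/18708·(0.980500+0.950500+0.906800))/(1+481/18708) = 4519/5000 ≈ 0.903800
step 5 [2.5y] bond c/2=3/400: DF=(3625199/4000000 − 3/400·(0.980500+0.950500+0.906800+0.903800))/(1+3/400) = 8717/10000 ≈ 0.871700
step 6 [3y] swap r/2=593/18118: DF=(1 − 593/18118·(0.980500+0.950500+0.906800+0.903800+0.871700))/(1+593/18118) = 8221/10000 ≈ 0.822100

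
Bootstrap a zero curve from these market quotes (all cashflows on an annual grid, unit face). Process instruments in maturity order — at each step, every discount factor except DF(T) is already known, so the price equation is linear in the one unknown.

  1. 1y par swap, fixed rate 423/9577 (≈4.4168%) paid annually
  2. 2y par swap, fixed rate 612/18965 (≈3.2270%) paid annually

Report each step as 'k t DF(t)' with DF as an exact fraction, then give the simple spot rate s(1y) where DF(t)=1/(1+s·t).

1 1 9577/10000
2 2 2347/2500
s(1y) = (1/(9577/10000) − 1)/(1) = 423/9577 ≈ 4.4168%

step 1 [1y] swap r/1=423/9577: DF=(1 − 423/9577·(0))/(1+423/9577) = 9577/10000 ≈ 0.957700
step 2 [2y] swap r/1=612/18965: DF=(1 − 612/18965·(0.957700))/(1+612/18965) = 2347/2500 ≈ 0.938800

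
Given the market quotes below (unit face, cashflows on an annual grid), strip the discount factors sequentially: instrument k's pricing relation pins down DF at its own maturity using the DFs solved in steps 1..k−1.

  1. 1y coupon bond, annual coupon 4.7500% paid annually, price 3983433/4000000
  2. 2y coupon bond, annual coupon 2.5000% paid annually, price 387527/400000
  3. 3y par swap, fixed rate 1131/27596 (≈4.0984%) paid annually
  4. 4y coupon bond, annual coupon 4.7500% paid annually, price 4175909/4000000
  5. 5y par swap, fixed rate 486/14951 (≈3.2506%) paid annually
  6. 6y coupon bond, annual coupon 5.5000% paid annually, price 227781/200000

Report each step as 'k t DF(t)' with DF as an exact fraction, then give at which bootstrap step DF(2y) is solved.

1 1 9507/10000
2 2 461/500
3 3 8869/10000
4 4 1743/2000
5 5 4271/5000
6 6 8457/10000
DF(2y) is solved at step 2

step 1 [1y] bond c/1=19/400: DF=(3983433/4000000 − 19/400·(0))/(1+19/400) = 9507/10000 ≈ 0.950700
step 2 [2y] bond c/1=1/40: DF=(387527/400000 − 1/40·(0.950700))/(1+1/40) = 461/500 ≈ 0.922000
step 3 [3y] swap r/1=1131/27596: DF=(1 − 1131/27596·(0.950700+0.922000))/(1+1131/27596) = 8869/10000 ≈ 0.886900
step 4 [4y] bond c/1=19/400: DF=(4175909/4000000 − 19/400·(0.950700+0.922000+0.886900))/(1+19/400) = 1743/2000 ≈ 0.871500
step 5 [5y] swap r/1=486/14951: DF=(1 − 486/14951·(0.950700+0.922000+0.886900+0.871500))/(1+486/14951) = 4271/5000 ≈ 0.854200
step 6 [6y] bond c/1=11/200: DF=(227781/200000 − 11/200·(0.950700+0.922000+0.886900+0.871500+0.854200))/(1+11/200) = 8457/10000 ≈ 0.845700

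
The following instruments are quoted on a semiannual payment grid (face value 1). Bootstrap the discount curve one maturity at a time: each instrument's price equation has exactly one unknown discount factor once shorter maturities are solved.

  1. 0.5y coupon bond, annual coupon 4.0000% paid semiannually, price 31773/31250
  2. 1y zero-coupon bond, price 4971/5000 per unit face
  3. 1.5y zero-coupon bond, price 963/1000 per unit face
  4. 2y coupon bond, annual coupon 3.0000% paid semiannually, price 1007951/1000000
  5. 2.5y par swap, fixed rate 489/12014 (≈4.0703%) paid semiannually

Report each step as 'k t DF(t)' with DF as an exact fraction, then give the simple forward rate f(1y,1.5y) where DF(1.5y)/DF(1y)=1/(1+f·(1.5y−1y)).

1 1/2 623/625
2 1 4971/5000
3 3/2 963/1000
4 2 4747/5000
5 5/2 4511/5000
f(1y,1.5y) = ((4971/5000)/(963/1000) − 1)/(1/2) = 104/1605 ≈ 6.4798%

step 1 [0.5y] bond c/2=1/50: DF=(31773/31250 − 1/50·(0))/(1+1/50) = 623/625 ≈ 0.996800
step 2 [1y] zero: DF = P = 4971/5000 ≈ 0.994200
step 3 [1.5y] zero: DF = P = 963/1000 ≈ 0.963000
step 4 [2y] bond c/2=3/200: DF=(1007951/1000000 − 3/200·(0.996800+0.994200+0.963000))/(1+3/200) = 4747/5000 ≈ 0.949400
step 5 [2.5y] swap r/2=489/24028: DF=(1 − 489/24028·(0.996800+0.994200+0.963000+0.949400))/(1+489/24028) = 4511/5000 ≈ 0.902200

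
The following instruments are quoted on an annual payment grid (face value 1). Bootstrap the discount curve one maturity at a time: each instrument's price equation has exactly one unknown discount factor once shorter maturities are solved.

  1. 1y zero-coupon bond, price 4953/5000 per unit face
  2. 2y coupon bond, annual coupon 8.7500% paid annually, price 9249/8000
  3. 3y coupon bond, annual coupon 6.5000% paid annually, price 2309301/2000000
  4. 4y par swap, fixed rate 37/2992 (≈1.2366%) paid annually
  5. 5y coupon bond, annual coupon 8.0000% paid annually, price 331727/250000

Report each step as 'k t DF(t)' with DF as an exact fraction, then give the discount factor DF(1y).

1 1 4953/5000
2 2 4917/5000
3 3 9637/10000
4 4 9519/10000
5 5 1881/2000
DF(1y) = 4953/5000 ≈ 0.990600

step 1 [1y] zero: DF = P = 4953/5000 ≈ 0.990600
step 2 [2y] bond c/1=7/80: DF=(9249/8000 − 7/80·(0.990600))/(1+7/80) = 4917/5000 ≈ 0.983400
step 3 [3y] bond c/1=13/200: DF=(2309301/2000000 − 13/200·(0.990600+0.983400))/(1+13/200) = 9637/10000 ≈ 0.963700
step 4 [4y] swap r/1=37/2992: DF=(1 − 37/2992·(0.990600+0.983400+0.963700))/(1+37/2992) = 9519/10000 ≈ 0.951900
step 5 [5y] bond c/1=2/25: DF=(331727/250000 − 2/25·(0.990600+0.983400+0.963700+0.951900))/(1+2/25) = 1881/2000 ≈ 0.940500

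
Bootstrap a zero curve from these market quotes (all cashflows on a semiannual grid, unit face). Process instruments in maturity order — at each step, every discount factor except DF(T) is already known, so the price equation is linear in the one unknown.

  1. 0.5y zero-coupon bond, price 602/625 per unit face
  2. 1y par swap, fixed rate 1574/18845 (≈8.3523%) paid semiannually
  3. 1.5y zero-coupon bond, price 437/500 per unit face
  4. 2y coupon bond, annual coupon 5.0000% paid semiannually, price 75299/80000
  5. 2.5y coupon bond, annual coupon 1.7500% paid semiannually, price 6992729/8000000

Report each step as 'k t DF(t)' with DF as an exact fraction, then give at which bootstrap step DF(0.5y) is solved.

step 1 [0.5y] zero: DF = P = 602/625 ≈ 0.963200
step 2 [1y] swap r/2=787/18845: DF=(1 − 787/18845·(0.963200))/(1+787/18845) = 9213/10000 ≈ 0.921300
step 3 [1.5y] zero: DF = P = 437/500 ≈ 0.874000
step 4 [2y] bond c/2=1/40: DF=(75299/80000 − 1/40·(0.963200+0.921300+0.874000))/(1+1/40) = 851/1000 ≈ 0.851000
step 5 [2.5y] bond c/2=7/800: DF=(6992729/8000000 − 7/800·(0.963200+0.921300+0.874000+0.851000))/(1+7/800) = 522/625 ≈ 0.835200

1 1/2 602/625
2 1 9213/10000
3 3/2 437/500
4 2 851/1000
5 5/2 522/625
DF(0.5y) is solved at step 1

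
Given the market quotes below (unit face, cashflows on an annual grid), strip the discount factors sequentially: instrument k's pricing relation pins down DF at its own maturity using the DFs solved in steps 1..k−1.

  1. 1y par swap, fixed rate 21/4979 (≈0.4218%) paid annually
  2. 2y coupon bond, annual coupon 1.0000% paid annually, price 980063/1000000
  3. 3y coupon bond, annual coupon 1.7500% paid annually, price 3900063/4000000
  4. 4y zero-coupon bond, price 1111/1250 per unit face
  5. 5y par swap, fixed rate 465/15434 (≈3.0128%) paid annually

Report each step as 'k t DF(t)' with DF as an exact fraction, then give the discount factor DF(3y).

1 1 4979/5000
2 2 1921/2000
3 3 4623/5000
4 4 1111/1250
5 5 1721/2000
DF(3y) = 4623/5000 ≈ 0.924600

step 1 [1y] swap r/1=21/4979: DF=(1 − 21/4979·(0))/(1+21/4979) = 4979/5000 ≈ 0.995800
step 2 [2y] bond c/1=1/100: DF=(980063/1000000 − 1/100·(0.995800))/(1+1/100) = 1921/2000 ≈ 0.960500
step 3 [3y] bond c/1=7/400: DF=(3900063/4000000 − 7/400·(0.995800+0.960500))/(1+7/400) = 4623/5000 ≈ 0.924600
step 4 [4y] zero: DF = P = 1111/1250 ≈ 0.888800
step 5 [5y] swap r/1=465/15434: DF=(1 − 465/15434·(0.995800+0.960500+0.924600+0.888800))/(1+465/15434) = 1721/2000 ≈ 0.860500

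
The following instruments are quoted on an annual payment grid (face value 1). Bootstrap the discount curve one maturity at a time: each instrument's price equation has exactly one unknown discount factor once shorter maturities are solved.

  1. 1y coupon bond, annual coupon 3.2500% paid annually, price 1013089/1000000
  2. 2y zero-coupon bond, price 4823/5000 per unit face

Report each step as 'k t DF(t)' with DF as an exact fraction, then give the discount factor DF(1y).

1 1 2453/2500
2 2 4823/5000
DF(1y) = 2453/2500 ≈ 0.981200

step 1 [1y] bond c/1=13/400: DF=(1013089/1000000 − 13/400·(0))/(1+13/400) = 2453/2500 ≈ 0.981200
step 2 [2y] zero: DF = P = 4823/5000 ≈ 0.964600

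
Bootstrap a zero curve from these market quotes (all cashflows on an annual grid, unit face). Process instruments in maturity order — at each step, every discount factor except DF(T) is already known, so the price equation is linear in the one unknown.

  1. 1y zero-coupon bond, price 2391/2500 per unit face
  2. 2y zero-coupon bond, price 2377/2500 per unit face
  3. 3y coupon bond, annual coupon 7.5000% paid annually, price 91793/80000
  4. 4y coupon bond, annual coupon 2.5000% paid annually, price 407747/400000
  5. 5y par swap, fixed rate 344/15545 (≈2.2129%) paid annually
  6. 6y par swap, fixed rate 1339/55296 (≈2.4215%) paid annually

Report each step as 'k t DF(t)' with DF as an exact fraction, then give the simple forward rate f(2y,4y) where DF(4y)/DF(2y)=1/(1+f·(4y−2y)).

1 1 2391/2500
2 2 2377/2500
3 3 9343/10000
4 4 2313/2500
5 5 1121/1250
6 6 8661/10000
f(2y,4y) = ((2377/2500)/(2313/2500) − 1)/(2) = 32/2313 ≈ 1.3835%

step 1 [1y] zero: DF = P = 2391/2500 ≈ 0.956400
step 2 [2y] zero: DF = P = 2377/2500 ≈ 0.950800
step 3 [3y] bond c/1=3/40: DF=(91793/80000 − 3/40·(0.956400+0.950800))/(1+3/40) = 9343/10000 ≈ 0.934300
step 4 [4y] bond c/1=1/40: DF=(407747/400000 − 1/40·(0.956400+0.950800+0.934300))/(1+1/40) = 2313/2500 ≈ 0.925200
step 5 [5y] swap r/1=344/15545: DF=(1 − 344/15545·(0.956400+0.950800+0.934300+0.925200))/(1+344/15545) = 1121/1250 ≈ 0.896800
step 6 [6y] swap r/1=1339/55296: DF=(1 − 1339/55296·(0.956400+0.950800+0.934300+0.925200+0.896800))/(1+1339/55296) = 8661/10000 ≈ 0.866100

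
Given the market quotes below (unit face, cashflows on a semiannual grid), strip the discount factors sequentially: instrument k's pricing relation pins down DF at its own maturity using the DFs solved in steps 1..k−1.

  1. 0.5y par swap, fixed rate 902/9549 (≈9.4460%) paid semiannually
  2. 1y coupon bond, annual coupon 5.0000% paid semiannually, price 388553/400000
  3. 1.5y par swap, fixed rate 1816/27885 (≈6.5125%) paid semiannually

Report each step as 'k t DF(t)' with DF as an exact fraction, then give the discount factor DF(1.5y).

1 1/2 9549/10000
2 1 2311/2500
3 3/2 2273/2500
DF(1.5y) = 2273/2500 ≈ 0.909200

step 1 [0.5y] swap r/2=451/9549: DF=(1 − 451/9549·(0))/(1+451/9549) = 9549/10000 ≈ 0.954900
step 2 [1y] bond c/2=1/40: DF=(388553/400000 − 1/40·(0.954900))/(1+1/40) = 2311/2500 ≈ 0.924400
step 3 [1.5y] swap r/2=908/27885: DF=(1 − 908/27885·(0.954900+0.924400))/(1+908/27885) = 2273/2500 ≈ 0.909200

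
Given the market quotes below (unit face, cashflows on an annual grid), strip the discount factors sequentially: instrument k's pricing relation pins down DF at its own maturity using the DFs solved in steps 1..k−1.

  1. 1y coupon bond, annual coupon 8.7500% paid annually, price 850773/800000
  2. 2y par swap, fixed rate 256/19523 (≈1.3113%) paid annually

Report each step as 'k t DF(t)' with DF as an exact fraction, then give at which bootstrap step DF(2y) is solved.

step 1 [1y] bond c/1=7/80: DF=(850773/800000 − 7/80·(0))/(1+7/80) = 9779/10000 ≈ 0.977900
step 2 [2y] swap r/1=256/19523: DF=(1 − 256/19523·(0.977900))/(1+256/19523) = 609/625 ≈ 0.974400

1 1 9779/10000
2 2 609/625
DF(2y) is solved at step 2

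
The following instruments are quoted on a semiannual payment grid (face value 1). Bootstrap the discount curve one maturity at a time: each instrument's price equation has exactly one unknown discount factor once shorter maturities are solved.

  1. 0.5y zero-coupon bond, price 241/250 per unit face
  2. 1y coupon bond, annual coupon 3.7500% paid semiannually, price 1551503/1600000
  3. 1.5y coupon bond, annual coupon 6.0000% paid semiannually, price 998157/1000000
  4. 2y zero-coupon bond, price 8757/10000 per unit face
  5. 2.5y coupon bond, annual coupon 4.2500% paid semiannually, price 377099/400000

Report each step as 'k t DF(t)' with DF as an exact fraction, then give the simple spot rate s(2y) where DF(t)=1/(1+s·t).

step 1 [0.5y] zero: DF = P = 241/250 ≈ 0.964000
step 2 [1y] bond c/2=3/160: DF=(1551503/1600000 − 3/160·(0.964000))/(1+3/160) = 9341/10000 ≈ 0.934100
step 3 [1.5y] bond c/2=3/100: DF=(998157/1000000 − 3/100·(0.964000+0.934100))/(1+3/100) = 4569/5000 ≈ 0.913800
step 4 [2y] zero: DF = P = 8757/10000 ≈ 0.875700
step 5 [2.5y] bond c/2=17/800: DF=(377099/400000 − 17/800·(0.964000+0.934100+0.913800+0.875700))/(1+17/800) = 529/625 ≈ 0.846400

1 1/2 241/250
2 1 9341/10000
3 3/2 4569/5000
4 2 8757/10000
5 5/2 529/625
s(2y) = (1/(8757/10000) − 1)/(2) = 1243/17514 ≈ 7.0972%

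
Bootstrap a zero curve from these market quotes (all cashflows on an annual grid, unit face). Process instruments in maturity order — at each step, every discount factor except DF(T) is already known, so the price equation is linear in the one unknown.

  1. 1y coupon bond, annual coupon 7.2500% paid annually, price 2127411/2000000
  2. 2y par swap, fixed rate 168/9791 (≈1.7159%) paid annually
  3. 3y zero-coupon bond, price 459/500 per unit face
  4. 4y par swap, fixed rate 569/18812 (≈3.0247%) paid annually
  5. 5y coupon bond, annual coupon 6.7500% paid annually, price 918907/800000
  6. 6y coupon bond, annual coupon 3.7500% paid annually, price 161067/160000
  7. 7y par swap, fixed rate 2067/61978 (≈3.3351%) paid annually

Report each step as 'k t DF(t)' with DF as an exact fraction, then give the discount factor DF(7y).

1 1 4959/5000
2 2 604/625
3 3 459/500
4 4 4431/5000
5 5 8381/10000
6 6 201/250
7 7 7933/10000
DF(7y) = 7933/10000 ≈ 0.793300

step 1 [1y] bond c/1=29/400: DF=(2127411/2000000 − 29/400·(0))/(1+29/400) = 4959/5000 ≈ 0.991800
step 2 [2y] swap r/1=168/9791: DF=(1 − 168/9791·(0.991800))/(1+168/9791) = 604/625 ≈ 0.966400
step 3 [3y] zero: DF = P = 459/500 ≈ 0.918000
step 4 [4y] swap r/1=569/18812: DF=(1 − 569/18812·(0.991800+0.966400+0.918000))/(1+569/18812) = 4431/5000 ≈ 0.886200
step 5 [5y] bond c/1=27/400: DF=(918907/800000 − 27/400·(0.991800+0.966400+0.918000+0.886200))/(1+27/400) = 8381/10000 ≈ 0.838100
step 6 [6y] bond c/1=3/80: DF=(161067/160000 − 3/80·(0.991800+0.966400+0.918000+0.886200+0.838100))/(1+3/80) = 201/250 ≈ 0.804000
step 7 [7y] swap r/1=2067/61978: DF=(1 − 2067/61978·(0.991800+0.966400+0.918000+0.886200+0.838100+0.804000))/(1+2067/61978) = 7933/10000 ≈ 0.793300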